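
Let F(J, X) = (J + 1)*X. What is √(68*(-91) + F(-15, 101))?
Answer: I*√7602 ≈ 87.189*I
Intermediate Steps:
F(J, X) = X*(1 + J) (F(J, X) = (1 + J)*X = X*(1 + J))
√(68*(-91) + F(-15, 101)) = √(68*(-91) + 101*(1 - 15)) = √(-6188 + 101*(-14)) = √(-6188 - 1414) = √(-7602) = I*√7602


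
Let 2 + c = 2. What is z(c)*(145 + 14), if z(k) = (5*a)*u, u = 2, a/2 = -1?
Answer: -3180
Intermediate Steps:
a = -2 (a = 2*(-1) = -2)
c = 0 (c = -2 + 2 = 0)
z(k) = -20 (z(k) = (5*(-2))*2 = -10*2 = -20)
z(c)*(145 + 14) = -20*(145 + 14) = -20*159 = -3180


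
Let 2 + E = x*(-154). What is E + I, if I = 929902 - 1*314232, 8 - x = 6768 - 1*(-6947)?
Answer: 2726546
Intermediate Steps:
x = -13707 (x = 8 - (6768 - 1*(-6947)) = 8 - (6768 + 6947) = 8 - 1*13715 = 8 - 13715 = -13707)
I = 615670 (I = 929902 - 314232 = 615670)
E = 2110876 (E = -2 - 13707*(-154) = -2 + 2110878 = 2110876)
E + I = 2110876 + 615670 = 2726546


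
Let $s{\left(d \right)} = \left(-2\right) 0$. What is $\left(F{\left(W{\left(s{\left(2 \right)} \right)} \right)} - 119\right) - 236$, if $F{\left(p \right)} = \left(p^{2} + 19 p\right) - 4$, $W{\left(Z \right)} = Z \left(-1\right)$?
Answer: $-359$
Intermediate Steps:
$s{\left(d \right)} = 0$
$W{\left(Z \right)} = - Z$
$F{\left(p \right)} = -4 + p^{2} + 19 p$
$\left(F{\left(W{\left(s{\left(2 \right)} \right)} \right)} - 119\right) - 236 = \left(\left(-4 + \left(\left(-1\right) 0\right)^{2} + 19 \left(\left(-1\right) 0\right)\right) - 119\right) - 236 = \left(\left(-4 + 0^{2} + 19 \cdot 0\right) - 119\right) - 236 = \left(\left(-4 + 0 + 0\right) - 119\right) - 236 = \left(-4 - 119\right) - 236 = -123 - 236 = -359$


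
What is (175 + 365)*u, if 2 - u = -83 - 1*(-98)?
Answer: -7020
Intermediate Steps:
u = -13 (u = 2 - (-83 - 1*(-98)) = 2 - (-83 + 98) = 2 - 1*15 = 2 - 15 = -13)
(175 + 365)*u = (175 + 365)*(-13) = 540*(-13) = -7020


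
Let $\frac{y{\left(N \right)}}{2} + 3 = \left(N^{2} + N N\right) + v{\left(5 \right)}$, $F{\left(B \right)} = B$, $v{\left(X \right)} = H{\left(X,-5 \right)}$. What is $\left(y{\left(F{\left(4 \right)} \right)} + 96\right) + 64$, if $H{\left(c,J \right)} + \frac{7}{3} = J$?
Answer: $\frac{610}{3} \approx 203.33$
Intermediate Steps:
$H{\left(c,J \right)} = - \frac{7}{3} + J$
$v{\left(X \right)} = - \frac{22}{3}$ ($v{\left(X \right)} = - \frac{7}{3} - 5 = - \frac{22}{3}$)
$y{\left(N \right)} = - \frac{62}{3} + 4 N^{2}$ ($y{\left(N \right)} = -6 + 2 \left(\left(N^{2} + N N\right) - \frac{22}{3}\right) = -6 + 2 \left(\left(N^{2} + N^{2}\right) - \frac{22}{3}\right) = -6 + 2 \left(2 N^{2} - \frac{22}{3}\right) = -6 + 2 \left(- \frac{22}{3} + 2 N^{2}\right) = -6 + \left(- \frac{44}{3} + 4 N^{2}\right) = - \frac{62}{3} + 4 N^{2}$)
$\left(y{\left(F{\left(4 \right)} \right)} + 96\right) + 64 = \left(\left(- \frac{62}{3} + 4 \cdot 4^{2}\right) + 96\right) + 64 = \left(\left(- \frac{62}{3} + 4 \cdot 16\right) + 96\right) + 64 = \left(\left(- \frac{62}{3} + 64\right) + 96\right) + 64 = \left(\frac{130}{3} + 96\right) + 64 = \frac{418}{3} + 64 = \frac{610}{3}$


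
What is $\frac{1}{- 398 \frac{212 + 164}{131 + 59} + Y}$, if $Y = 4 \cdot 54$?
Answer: $- \frac{95}{54304} \approx -0.0017494$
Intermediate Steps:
$Y = 216$
$\frac{1}{- 398 \frac{212 + 164}{131 + 59} + Y} = \frac{1}{- 398 \frac{212 + 164}{131 + 59} + 216} = \frac{1}{- 398 \cdot \frac{376}{190} + 216} = \frac{1}{- 398 \cdot 376 \cdot \frac{1}{190} + 216} = \frac{1}{\left(-398\right) \frac{188}{95} + 216} = \frac{1}{- \frac{74824}{95} + 216} = \frac{1}{- \frac{54304}{95}} = - \frac{95}{54304}$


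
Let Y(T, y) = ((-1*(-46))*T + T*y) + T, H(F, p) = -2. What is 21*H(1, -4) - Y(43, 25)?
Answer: -3138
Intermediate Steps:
Y(T, y) = 47*T + T*y (Y(T, y) = (46*T + T*y) + T = 47*T + T*y)
21*H(1, -4) - Y(43, 25) = 21*(-2) - 43*(47 + 25) = -42 - 43*72 = -42 - 1*3096 = -42 - 3096 = -3138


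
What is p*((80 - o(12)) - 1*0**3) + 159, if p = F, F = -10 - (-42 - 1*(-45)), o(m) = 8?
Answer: -777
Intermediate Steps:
F = -13 (F = -10 - (-42 + 45) = -10 - 1*3 = -10 - 3 = -13)
p = -13
p*((80 - o(12)) - 1*0**3) + 159 = -13*((80 - 1*8) - 1*0**3) + 159 = -13*((80 - 8) - 1*0) + 159 = -13*(72 + 0) + 159 = -13*72 + 159 = -936 + 159 = -777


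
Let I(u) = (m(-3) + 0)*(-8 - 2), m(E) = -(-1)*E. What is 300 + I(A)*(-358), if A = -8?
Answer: -10440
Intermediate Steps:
m(E) = E
I(u) = 30 (I(u) = (-3 + 0)*(-8 - 2) = -3*(-10) = 30)
300 + I(A)*(-358) = 300 + 30*(-358) = 300 - 10740 = -10440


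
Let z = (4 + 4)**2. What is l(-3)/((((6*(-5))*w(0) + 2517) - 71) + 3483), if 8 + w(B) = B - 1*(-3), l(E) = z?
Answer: 64/6079 ≈ 0.010528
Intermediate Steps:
z = 64 (z = 8**2 = 64)
l(E) = 64
w(B) = -5 + B (w(B) = -8 + (B - 1*(-3)) = -8 + (B + 3) = -8 + (3 + B) = -5 + B)
l(-3)/((((6*(-5))*w(0) + 2517) - 71) + 3483) = 64/((((6*(-5))*(-5 + 0) + 2517) - 71) + 3483) = 64/(((-30*(-5) + 2517) - 71) + 3483) = 64/(((150 + 2517) - 71) + 3483) = 64/((2667 - 71) + 3483) = 64/(2596 + 3483) = 64/6079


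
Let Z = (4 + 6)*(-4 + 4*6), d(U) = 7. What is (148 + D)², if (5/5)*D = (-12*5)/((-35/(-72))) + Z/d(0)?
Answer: 138384/49 ≈ 2824.2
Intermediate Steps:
Z = 200 (Z = 10*(-4 + 24) = 10*20 = 200)
D = -664/7 (D = (-12*5)/((-35/(-72))) + 200/7 = -60/((-35*(-1/72))) + 200*(⅐) = -60/35/72 + 200/7 = -60*72/35 + 200/7 = -864/7 + 200/7 = -664/7 ≈ -94.857)
(148 + D)² = (148 - 664/7)² = (372/7)² = 138384/49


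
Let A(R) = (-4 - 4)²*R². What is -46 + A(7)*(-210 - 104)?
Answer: -984750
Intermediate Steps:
A(R) = 64*R² (A(R) = (-8)²*R² = 64*R²)
-46 + A(7)*(-210 - 104) = -46 + (64*7²)*(-210 - 104) = -46 + (64*49)*(-314) = -46 + 3136*(-314) = -46 - 984704 = -984750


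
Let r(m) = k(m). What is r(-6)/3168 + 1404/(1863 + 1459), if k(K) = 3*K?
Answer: 11081/26576 ≈ 0.41695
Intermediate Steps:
r(m) = 3*m
r(-6)/3168 + 1404/(1863 + 1459) = (3*(-6))/3168 + 1404/(1863 + 1459) = -18*1/3168 + 1404/3322 = -1/176 + 1404*(1/3322) = -1/176 + 702/1661 = 11081/26576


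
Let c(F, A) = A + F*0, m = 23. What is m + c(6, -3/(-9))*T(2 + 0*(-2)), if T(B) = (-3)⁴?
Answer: 50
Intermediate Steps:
c(F, A) = A (c(F, A) = A + 0 = A)
T(B) = 81
m + c(6, -3/(-9))*T(2 + 0*(-2)) = 23 - 3/(-9)*81 = 23 - 3*(-⅑)*81 = 23 + (⅓)*81 = 23 + 27 = 50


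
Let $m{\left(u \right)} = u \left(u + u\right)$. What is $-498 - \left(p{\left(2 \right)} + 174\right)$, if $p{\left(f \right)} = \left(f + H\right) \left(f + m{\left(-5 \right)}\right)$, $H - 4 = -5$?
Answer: $-724$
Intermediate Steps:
$H = -1$ ($H = 4 - 5 = -1$)
$m{\left(u \right)} = 2 u^{2}$ ($m{\left(u \right)} = u 2 u = 2 u^{2}$)
$p{\left(f \right)} = \left(-1 + f\right) \left(50 + f\right)$ ($p{\left(f \right)} = \left(f - 1\right) \left(f + 2 \left(-5\right)^{2}\right) = \left(-1 + f\right) \left(f + 2 \cdot 25\right) = \left(-1 + f\right) \left(f + 50\right) = \left(-1 + f\right) \left(50 + f\right)$)
$-498 - \left(p{\left(2 \right)} + 174\right) = -498 - \left(\left(-50 + 2^{2} + 49 \cdot 2\right) + 174\right) = -498 - \left(\left(-50 + 4 + 98\right) + 174\right) = -498 - \left(52 + 174\right) = -498 - 226 = -724$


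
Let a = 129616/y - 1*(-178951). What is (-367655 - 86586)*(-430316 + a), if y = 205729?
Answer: 23490137791579029/205729 ≈ 1.1418e+11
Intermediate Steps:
a = 36815539895/205729 (a = 129616/205729 - 1*(-178951) = 129616*(1/205729) + 178951 = 129616/205729 + 178951 = 36815539895/205729 ≈ 1.7895e+5)
(-367655 - 86586)*(-430316 + a) = (-367655 - 86586)*(-430316 + 36815539895/205729) = -454241*(-51712940469/205729) = 23490137791579029/205729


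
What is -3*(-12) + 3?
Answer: 39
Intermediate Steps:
-3*(-12) + 3 = 36 + 3 = 39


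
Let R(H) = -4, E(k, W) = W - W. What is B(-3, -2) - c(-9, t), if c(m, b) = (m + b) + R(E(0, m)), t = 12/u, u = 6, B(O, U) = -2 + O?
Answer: 6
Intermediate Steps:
E(k, W) = 0
t = 2 (t = 12/6 = 12*(1/6) = 2)
c(m, b) = -4 + b + m (c(m, b) = (m + b) - 4 = (b + m) - 4 = -4 + b + m)
B(-3, -2) - c(-9, t) = (-2 - 3) - (-4 + 2 - 9) = -5 - 1*(-11) = -5 + 11 = 6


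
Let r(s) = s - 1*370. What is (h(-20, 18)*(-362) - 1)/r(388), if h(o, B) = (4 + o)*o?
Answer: -115841/18 ≈ -6435.6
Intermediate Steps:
r(s) = -370 + s (r(s) = s - 370 = -370 + s)
h(o, B) = o*(4 + o)
(h(-20, 18)*(-362) - 1)/r(388) = (-20*(4 - 20)*(-362) - 1)/(-370 + 388) = (-20*(-16)*(-362) - 1)/18 = (320*(-362) - 1)*(1/18) = (-115840 - 1)*(1/18) = -115841*1/18 = -115841/18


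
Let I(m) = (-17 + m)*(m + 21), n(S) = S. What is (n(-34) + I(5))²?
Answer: 119716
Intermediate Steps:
I(m) = (-17 + m)*(21 + m)
(n(-34) + I(5))² = (-34 + (-357 + 5² + 4*5))² = (-34 + (-357 + 25 + 20))² = (-34 - 312)² = (-346)² = 119716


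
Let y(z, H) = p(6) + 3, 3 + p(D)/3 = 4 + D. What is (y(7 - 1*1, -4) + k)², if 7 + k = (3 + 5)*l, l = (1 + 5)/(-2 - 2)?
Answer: 25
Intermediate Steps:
l = -3/2 (l = 6/(-4) = 6*(-¼) = -3/2 ≈ -1.5000)
p(D) = 3 + 3*D (p(D) = -9 + 3*(4 + D) = -9 + (12 + 3*D) = 3 + 3*D)
y(z, H) = 24 (y(z, H) = (3 + 3*6) + 3 = (3 + 18) + 3 = 21 + 3 = 24)
k = -19 (k = -7 + (3 + 5)*(-3/2) = -7 + 8*(-3/2) = -7 - 12 = -19)
(y(7 - 1*1, -4) + k)² = (24 - 19)² = 5² = 25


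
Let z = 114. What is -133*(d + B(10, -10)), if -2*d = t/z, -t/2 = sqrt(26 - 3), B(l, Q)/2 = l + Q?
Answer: -7*sqrt(23)/6 ≈ -5.5951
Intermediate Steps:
B(l, Q) = 2*Q + 2*l (B(l, Q) = 2*(l + Q) = 2*(Q + l) = 2*Q + 2*l)
t = -2*sqrt(23) (t = -2*sqrt(26 - 3) = -2*sqrt(23) ≈ -9.5917)
d = sqrt(23)/114 (d = -(-2*sqrt(23))/(2*114) = -(-1)*sqrt(23)/114 = sqrt(23)/114 ≈ 0.042069)
-133*(d + B(10, -10)) = -133*(sqrt(23)/114 + (2*(-10) + 2*10)) = -133*(sqrt(23)/114 + (-20 + 20)) = -133*(sqrt(23)/114 + 0) = -7*sqrt(23)/6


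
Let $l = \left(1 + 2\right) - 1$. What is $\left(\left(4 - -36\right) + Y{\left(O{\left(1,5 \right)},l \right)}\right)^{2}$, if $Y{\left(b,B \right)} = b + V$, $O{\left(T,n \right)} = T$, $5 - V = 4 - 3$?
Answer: $2025$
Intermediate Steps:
$V = 4$ ($V = 5 - \left(4 - 3\right) = 5 - 1 = 4$)
$l = 2$ ($l = 3 - 1 = 2$)
$Y{\left(b,B \right)} = 4 + b$ ($Y{\left(b,B \right)} = b + 4 = 4 + b$)
$\left(\left(4 - -36\right) + Y{\left(O{\left(1,5 \right)},l \right)}\right)^{2} = \left(\left(4 - -36\right) + \left(4 + 1\right)\right)^{2} = \left(\left(4 + 36\right) + 5\right)^{2} = \left(40 + 5\right)^{2} = 45^{2} = 2025$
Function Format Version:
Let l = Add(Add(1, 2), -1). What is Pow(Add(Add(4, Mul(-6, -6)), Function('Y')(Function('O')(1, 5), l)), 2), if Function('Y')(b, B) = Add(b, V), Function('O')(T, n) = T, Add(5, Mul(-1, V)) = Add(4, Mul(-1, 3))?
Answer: 2025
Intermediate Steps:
V = 4 (V = Add(5, Mul(-1, Add(4, Mul(-1, 3)))) = Add(5, Mul(-1, Add(4, -3))) = Add(5, Mul(-1, 1)) = Add(5, -1) = 4)
l = 2 (l = Add(3, -1) = 2)
Function('Y')(b, B) = Add(4, b) (Function('Y')(b, B) = Add(b, 4) = Add(4, b))
Pow(Add(Add(4, Mul(-6, -6)), Function('Y')(Function('O')(1, 5), l)), 2) = Pow(Add(Add(4, Mul(-6, -6)), Add(4, 1)), 2) = Pow(Add(Add(4, 36), 5), 2) = Pow(Add(40, 5), 2) = Pow(45, 2) = 2025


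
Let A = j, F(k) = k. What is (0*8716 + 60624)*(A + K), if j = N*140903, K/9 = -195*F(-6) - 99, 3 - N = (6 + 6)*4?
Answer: -383810301504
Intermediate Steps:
N = -45 (N = 3 - (6 + 6)*4 = 3 - 12*4 = 3 - 1*48 = 3 - 48 = -45)
K = 9639 (K = 9*(-195*(-6) - 99) = 9*(1170 - 99) = 9*1071 = 9639)
j = -6340635 (j = -45*140903 = -6340635)
A = -6340635
(0*8716 + 60624)*(A + K) = (0*8716 + 60624)*(-6340635 + 9639) = (0 + 60624)*(-6330996) = 60624*(-6330996) = -383810301504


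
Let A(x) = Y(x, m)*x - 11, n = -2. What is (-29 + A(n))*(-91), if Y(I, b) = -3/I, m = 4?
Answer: 3913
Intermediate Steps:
A(x) = -14 (A(x) = (-3/x)*x - 11 = -3 - 11 = -14)
(-29 + A(n))*(-91) = (-29 - 14)*(-91) = -43*(-91) = 3913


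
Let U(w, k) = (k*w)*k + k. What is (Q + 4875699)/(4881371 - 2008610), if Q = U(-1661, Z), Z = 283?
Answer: -128151847/2872761 ≈ -44.609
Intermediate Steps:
U(w, k) = k + w*k² (U(w, k) = w*k² + k = k + w*k²)
Q = -133027546 (Q = 283*(1 + 283*(-1661)) = 283*(1 - 470063) = 283*(-470062) = -133027546)
(Q + 4875699)/(4881371 - 2008610) = (-133027546 + 4875699)/(4881371 - 2008610) = -128151847/2872761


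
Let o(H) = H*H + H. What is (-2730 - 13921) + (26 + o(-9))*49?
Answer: -11849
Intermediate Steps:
o(H) = H + H² (o(H) = H² + H = H + H²)
(-2730 - 13921) + (26 + o(-9))*49 = (-2730 - 13921) + (26 - 9*(1 - 9))*49 = -16651 + (26 - 9*(-8))*49 = -16651 + (26 + 72)*49 = -16651 + 98*49 = -16651 + 4802 = -11849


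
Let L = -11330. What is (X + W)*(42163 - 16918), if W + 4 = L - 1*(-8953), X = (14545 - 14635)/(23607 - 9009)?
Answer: -48747994020/811 ≈ -6.0108e+7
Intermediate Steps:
X = -5/811 (X = -90/14598 = -90*1/14598 = -5/811 ≈ -0.0061652)
W = -2381 (W = -4 + (-11330 - 1*(-8953)) = -4 + (-11330 + 8953) = -4 - 2377 = -2381)
(X + W)*(42163 - 16918) = (-5/811 - 2381)*(42163 - 16918) = -1930996/811*25245 = -48747994020/811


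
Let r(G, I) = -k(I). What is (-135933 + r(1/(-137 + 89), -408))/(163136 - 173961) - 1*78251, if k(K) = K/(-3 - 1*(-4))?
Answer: -33877262/433 ≈ -78239.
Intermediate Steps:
k(K) = K (k(K) = K/(-3 + 4) = K/1 = K*1 = K)
r(G, I) = -I
(-135933 + r(1/(-137 + 89), -408))/(163136 - 173961) - 1*78251 = (-135933 - 1*(-408))/(163136 - 173961) - 1*78251 = (-135933 + 408)/(-10825) - 78251 = -135525*(-1/10825) - 78251 = 5421/433 - 78251 = -33877262/433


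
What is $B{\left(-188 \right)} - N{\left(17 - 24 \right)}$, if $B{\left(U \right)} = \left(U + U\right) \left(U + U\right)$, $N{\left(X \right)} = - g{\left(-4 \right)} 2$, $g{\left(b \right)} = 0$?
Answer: $141376$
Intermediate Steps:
$N{\left(X \right)} = 0$ ($N{\left(X \right)} = \left(-1\right) 0 \cdot 2 = 0 \cdot 2 = 0$)
$B{\left(U \right)} = 4 U^{2}$ ($B{\left(U \right)} = 2 U 2 U = 4 U^{2}$)
$B{\left(-188 \right)} - N{\left(17 - 24 \right)} = 4 \left(-188\right)^{2} - 0 = 4 \cdot 35344 + 0 = 141376 + 0 = 141376$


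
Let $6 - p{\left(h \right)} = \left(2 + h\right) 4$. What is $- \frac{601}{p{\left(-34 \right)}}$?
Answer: $- \frac{601}{134} \approx -4.4851$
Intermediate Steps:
$p{\left(h \right)} = -2 - 4 h$ ($p{\left(h \right)} = 6 - \left(2 + h\right) 4 = 6 - \left(8 + 4 h\right) = -2 - 4 h$)
$- \frac{601}{p{\left(-34 \right)}} = - \frac{601}{-2 - -136} = - \frac{601}{-2 + 136} = - \frac{601}{134}$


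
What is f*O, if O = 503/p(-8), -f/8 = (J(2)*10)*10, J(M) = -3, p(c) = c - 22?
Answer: -40240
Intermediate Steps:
p(c) = -22 + c
f = 2400 (f = -8*(-3*10)*10 = -(-240)*10 = -8*(-300) = 2400)
O = -503/30 (O = 503/(-22 - 8) = 503/(-30) = 503*(-1/30) = -503/30 ≈ -16.767)
f*O = 2400*(-503/30) = -40240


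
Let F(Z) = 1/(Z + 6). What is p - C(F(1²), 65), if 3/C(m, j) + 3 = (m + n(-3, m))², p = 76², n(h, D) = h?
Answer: 1461181/253 ≈ 5775.4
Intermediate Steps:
p = 5776
F(Z) = 1/(6 + Z)
C(m, j) = 3/(-3 + (-3 + m)²) (C(m, j) = 3/(-3 + (m - 3)²) = 3/(-3 + (-3 + m)²))
p - C(F(1²), 65) = 5776 - 3/(-3 + (-3 + 1/(6 + 1²))²) = 5776 - 3/(-3 + (-3 + 1/(6 + 1))²) = 5776 - 3/(-3 + (-3 + 1/7)²) = 5776 - 3/(-3 + (-3 + ⅐)²) = 5776 - 3/(-3 + (-20/7)²) = 5776 - 3/(-3 + 400/49) = 5776 - 3/253/49 = 5776 - 3*49/253 = 5776 - 1*147/253 = 5776 - 147/253 = 1461181/253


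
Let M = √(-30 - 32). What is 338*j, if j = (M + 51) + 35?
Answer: 29068 + 338*I*√62 ≈ 29068.0 + 2661.4*I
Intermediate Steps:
M = I*√62 (M = √(-62) = I*√62 ≈ 7.874*I)
j = 86 + I*√62 (j = (I*√62 + 51) + 35 = (51 + I*√62) + 35 = 86 + I*√62 ≈ 86.0 + 7.874*I)
338*j = 338*(86 + I*√62) = 29068 + 338*I*√62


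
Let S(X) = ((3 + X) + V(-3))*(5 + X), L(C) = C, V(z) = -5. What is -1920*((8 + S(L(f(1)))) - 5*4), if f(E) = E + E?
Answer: 23040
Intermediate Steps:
f(E) = 2*E
S(X) = (-2 + X)*(5 + X) (S(X) = ((3 + X) - 5)*(5 + X) = (-2 + X)*(5 + X))
-1920*((8 + S(L(f(1)))) - 5*4) = -1920*((8 + (-10 + (2*1)² + 3*(2*1))) - 5*4) = -1920*((8 + (-10 + 2² + 3*2)) - 20) = -1920*((8 + (-10 + 4 + 6)) - 20) = -1920*((8 + 0) - 20) = -1920*(8 - 20) = -1920*(-12) = 23040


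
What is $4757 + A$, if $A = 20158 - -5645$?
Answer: $30560$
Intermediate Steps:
$A = 25803$ ($A = 20158 + 5645 = 25803$)
$4757 + A = 4757 + 25803 = 30560$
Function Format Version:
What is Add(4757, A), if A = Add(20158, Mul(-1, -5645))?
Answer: 30560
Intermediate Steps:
A = 25803 (A = Add(20158, 5645) = 25803)
Add(4757, A) = Add(4757, 25803) = 30560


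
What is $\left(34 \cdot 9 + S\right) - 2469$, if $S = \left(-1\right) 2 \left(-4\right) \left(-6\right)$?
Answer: $-2211$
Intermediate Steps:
$S = -48$ ($S = \left(-2\right) \left(-4\right) \left(-6\right) = 8 \left(-6\right) = -48$)
$\left(34 \cdot 9 + S\right) - 2469 = \left(34 \cdot 9 - 48\right) - 2469 = \left(306 - 48\right) - 2469 = 258 - 2469 = -2211$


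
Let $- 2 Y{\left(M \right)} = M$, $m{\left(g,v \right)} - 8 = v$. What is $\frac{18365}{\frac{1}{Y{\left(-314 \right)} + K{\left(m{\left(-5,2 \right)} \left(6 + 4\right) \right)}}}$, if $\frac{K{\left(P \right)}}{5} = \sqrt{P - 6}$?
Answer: $2883305 + 91825 \sqrt{94} \approx 3.7736 \cdot 10^{6}$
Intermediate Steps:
$m{\left(g,v \right)} = 8 + v$
$Y{\left(M \right)} = - \frac{M}{2}$
$K{\left(P \right)} = 5 \sqrt{-6 + P}$ ($K{\left(P \right)} = 5 \sqrt{P - 6} = 5 \sqrt{-6 + P}$)
$\frac{18365}{\frac{1}{Y{\left(-314 \right)} + K{\left(m{\left(-5,2 \right)} \left(6 + 4\right) \right)}}} = \frac{18365}{\frac{1}{\left(- \frac{1}{2}\right) \left(-314\right) + 5 \sqrt{-6 + \left(8 + 2\right) \left(6 + 4\right)}}} = \frac{18365}{\frac{1}{157 + 5 \sqrt{-6 + 10 \cdot 10}}} = \frac{18365}{\frac{1}{157 + 5 \sqrt{-6 + 100}}} = \frac{18365}{\frac{1}{157 + 5 \sqrt{94}}} = 18365 \left(157 + 5 \sqrt{94}\right) = 2883305 + 91825 \sqrt{94}$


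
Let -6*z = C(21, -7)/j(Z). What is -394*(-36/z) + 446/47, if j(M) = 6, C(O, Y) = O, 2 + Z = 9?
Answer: -7996654/329 ≈ -24306.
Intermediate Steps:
Z = 7 (Z = -2 + 9 = 7)
z = -7/12 (z = -7/(2*6) = -⅙*7/2 = -7/12 ≈ -0.58333)
-394*(-36/z) + 446/47 = -394/((-7/12/(-36))) + 446/47 = -394/((-7/12*(-1/36))) + 446*(1/47) = -394/7/432 + 446/47 = -394*432/7 + 446/47 = -170208/7 + 446/47 = -7996654/329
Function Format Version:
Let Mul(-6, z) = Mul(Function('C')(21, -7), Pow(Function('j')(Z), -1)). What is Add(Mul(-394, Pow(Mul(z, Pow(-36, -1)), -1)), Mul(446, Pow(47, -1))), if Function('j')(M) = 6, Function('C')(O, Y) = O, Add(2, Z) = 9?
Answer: Rational(-7996654, 329) ≈ -24306.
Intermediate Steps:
Z = 7 (Z = Add(-2, 9) = 7)
z = Rational(-7, 12) (z = Mul(Rational(-1, 6), Mul(21, Pow(6, -1))) = Mul(Rational(-1, 6), Mul(21, Rational(1, 6))) = Mul(Rational(-1, 6), Rational(7, 2)) = Rational(-7, 12) ≈ -0.58333)
Add(Mul(-394, Pow(Mul(z, Pow(-36, -1)), -1)), Mul(446, Pow(47, -1))) = Add(Mul(-394, Pow(Mul(Rational(-7, 12), Pow(-36, -1)), -1)), Mul(446, Pow(47, -1))) = Add(Mul(-394, Pow(Mul(Rational(-7, 12), Rational(-1, 36)), -1)), Mul(446, Rational(1, 47))) = Add(Mul(-394, Pow(Rational(7, 432), -1)), Rational(446, 47)) = Add(Mul(-394, Rational(432, 7)), Rational(446, 47)) = Add(Rational(-170208, 7), Rational(446, 47)) = Rational(-7996654, 329)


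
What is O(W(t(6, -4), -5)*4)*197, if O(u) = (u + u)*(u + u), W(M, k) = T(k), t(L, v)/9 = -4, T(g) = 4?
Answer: 201728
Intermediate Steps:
t(L, v) = -36 (t(L, v) = 9*(-4) = -36)
W(M, k) = 4
O(u) = 4*u² (O(u) = (2*u)*(2*u) = 4*u²)
O(W(t(6, -4), -5)*4)*197 = (4*(4*4)²)*197 = (4*16²)*197 = (4*256)*197 = 1024*197 = 201728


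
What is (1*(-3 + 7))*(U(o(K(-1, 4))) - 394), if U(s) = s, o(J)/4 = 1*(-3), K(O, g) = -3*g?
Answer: -1624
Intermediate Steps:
o(J) = -12 (o(J) = 4*(1*(-3)) = 4*(-3) = -12)
(1*(-3 + 7))*(U(o(K(-1, 4))) - 394) = (1*(-3 + 7))*(-12 - 394) = (1*4)*(-406) = 4*(-406) = -1624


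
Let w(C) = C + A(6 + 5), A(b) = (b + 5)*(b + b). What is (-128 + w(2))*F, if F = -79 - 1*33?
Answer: -25312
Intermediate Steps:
A(b) = 2*b*(5 + b) (A(b) = (5 + b)*(2*b) = 2*b*(5 + b))
w(C) = 352 + C (w(C) = C + 2*(6 + 5)*(5 + (6 + 5)) = C + 2*11*(5 + 11) = C + 2*11*16 = C + 352 = 352 + C)
F = -112 (F = -79 - 33 = -112)
(-128 + w(2))*F = (-128 + (352 + 2))*(-112) = (-128 + 354)*(-112) = 226*(-112) = -25312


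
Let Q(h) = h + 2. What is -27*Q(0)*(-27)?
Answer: 1458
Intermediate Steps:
Q(h) = 2 + h
-27*Q(0)*(-27) = -27*(2 + 0)*(-27) = -27*2*(-27) = -54*(-27) = 1458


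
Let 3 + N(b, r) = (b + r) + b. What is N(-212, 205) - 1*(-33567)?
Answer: 33345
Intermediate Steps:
N(b, r) = -3 + r + 2*b (N(b, r) = -3 + ((b + r) + b) = -3 + (r + 2*b) = -3 + r + 2*b)
N(-212, 205) - 1*(-33567) = (-3 + 205 + 2*(-212)) - 1*(-33567) = (-3 + 205 - 424) + 33567 = -222 + 33567 = 33345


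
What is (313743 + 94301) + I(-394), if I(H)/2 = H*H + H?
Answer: 717728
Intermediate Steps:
I(H) = 2*H + 2*H² (I(H) = 2*(H*H + H) = 2*(H² + H) = 2*(H + H²) = 2*H + 2*H²)
(313743 + 94301) + I(-394) = (313743 + 94301) + 2*(-394)*(1 - 394) = 408044 + 2*(-394)*(-393) = 408044 + 309684 = 717728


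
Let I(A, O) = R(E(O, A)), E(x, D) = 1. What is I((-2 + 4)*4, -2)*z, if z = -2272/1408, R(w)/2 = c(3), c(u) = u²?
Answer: -639/22 ≈ -29.045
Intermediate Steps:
R(w) = 18 (R(w) = 2*3² = 2*9 = 18)
I(A, O) = 18
z = -71/44 (z = -2272*1/1408 = -71/44 ≈ -1.6136)
I((-2 + 4)*4, -2)*z = 18*(-71/44) = -639/22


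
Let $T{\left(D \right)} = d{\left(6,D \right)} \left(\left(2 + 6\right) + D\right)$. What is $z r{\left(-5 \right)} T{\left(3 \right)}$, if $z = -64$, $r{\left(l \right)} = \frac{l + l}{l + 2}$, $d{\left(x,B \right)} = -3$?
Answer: $7040$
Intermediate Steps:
$r{\left(l \right)} = \frac{2 l}{2 + l}$
$T{\left(D \right)} = -24 - 3 D$ ($T{\left(D \right)} = - 3 \left(\left(2 + 6\right) + D\right) = - 3 \left(8 + D\right) = -24 - 3 D$)
$z r{\left(-5 \right)} T{\left(3 \right)} = - 64 \cdot 2 \left(-5\right) \frac{1}{2 - 5} \left(-24 - 9\right) = - 64 \cdot 2 \left(-5\right) \frac{1}{-3} \left(-24 - 9\right) = - 64 \cdot 2 \left(-5\right) \left(- \frac{1}{3}\right) \left(-33\right) = \left(-64\right) \frac{10}{3} \left(-33\right) = \left(- \frac{640}{3}\right) \left(-33\right) = 7040$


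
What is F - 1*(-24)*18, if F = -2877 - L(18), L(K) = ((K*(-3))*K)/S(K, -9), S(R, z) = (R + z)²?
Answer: -2433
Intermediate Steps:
L(K) = -3*K²/(-9 + K)² (L(K) = ((K*(-3))*K)/((K - 9)²) = ((-3*K)*K)/((-9 + K)²) = (-3*K²)/(-9 + K)² = -3*K²/(-9 + K)²)
F = -2865 (F = -2877 - (-3)*18²/(-9 + 18)² = -2877 - (-3)*324/9² = -2877 - (-3)*324/81 = -2877 - 1*(-12) = -2877 + 12 = -2865)
F - 1*(-24)*18 = -2865 - 1*(-24)*18 = -2865 + 24*18 = -2865 + 432 = -2433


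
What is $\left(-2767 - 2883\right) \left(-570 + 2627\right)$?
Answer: $-11622050$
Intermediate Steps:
$\left(-2767 - 2883\right) \left(-570 + 2627\right) = \left(-5650\right) 2057 = -11622050$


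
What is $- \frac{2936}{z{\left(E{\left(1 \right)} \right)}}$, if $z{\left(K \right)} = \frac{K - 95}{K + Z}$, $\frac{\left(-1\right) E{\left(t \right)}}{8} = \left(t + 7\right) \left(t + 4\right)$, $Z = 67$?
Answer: $- \frac{742808}{415} \approx -1789.9$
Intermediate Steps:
$E{\left(t \right)} = - 8 \left(4 + t\right) \left(7 + t\right)$ ($E{\left(t \right)} = - 8 \left(t + 7\right) \left(t + 4\right) = - 8 \left(7 + t\right) \left(4 + t\right) = - 8 \left(4 + t\right) \left(7 + t\right)$)
$z{\left(K \right)} = \frac{-95 + K}{67 + K}$ ($z{\left(K \right)} = \frac{K - 95}{K + 67} = \frac{-95 + K}{67 + K}$)
$- \frac{2936}{z{\left(E{\left(1 \right)} \right)}} = - \frac{2936}{\frac{1}{67 - \left(312 + 8\right)} \left(-95 - \left(312 + 8\right)\right)} = - \frac{2936}{\frac{1}{67 - 320} \left(-95 - 320\right)} = - \frac{2936}{\frac{1}{-253} \left(-415\right)} = - \frac{2936}{\left(- \frac{1}{253}\right) \left(-415\right)} = - \frac{2936}{\frac{415}{253}} = \left(-2936\right) \frac{253}{415} = - \frac{742808}{415}$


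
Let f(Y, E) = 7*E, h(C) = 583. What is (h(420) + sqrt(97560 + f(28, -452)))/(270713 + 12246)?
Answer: 583/282959 + 2*sqrt(23599)/282959 ≈ 0.0031462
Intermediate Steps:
(h(420) + sqrt(97560 + f(28, -452)))/(270713 + 12246) = (583 + sqrt(97560 + 7*(-452)))/(270713 + 12246) = (583 + sqrt(97560 - 3164))/282959 = (583 + sqrt(94396))*(1/282959) = (583 + 2*sqrt(23599))*(1/282959) = 583/282959 + 2*sqrt(23599)/282959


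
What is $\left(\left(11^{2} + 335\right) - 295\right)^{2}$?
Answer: $25921$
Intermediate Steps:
$\left(\left(11^{2} + 335\right) - 295\right)^{2} = \left(\left(121 + 335\right) - 295\right)^{2} = \left(456 - 295\right)^{2} = 161^{2} = 25921$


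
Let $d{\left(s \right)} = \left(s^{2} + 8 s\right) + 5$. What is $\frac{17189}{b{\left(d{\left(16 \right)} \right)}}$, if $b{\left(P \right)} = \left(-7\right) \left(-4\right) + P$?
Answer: $\frac{17189}{417} \approx 41.221$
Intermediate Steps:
$d{\left(s \right)} = 5 + s^{2} + 8 s$
$b{\left(P \right)} = 28 + P$
$\frac{17189}{b{\left(d{\left(16 \right)} \right)}} = \frac{17189}{28 + \left(5 + 16^{2} + 8 \cdot 16\right)} = \frac{17189}{28 + \left(5 + 256 + 128\right)} = \frac{17189}{28 + 389} = \frac{17189}{417}$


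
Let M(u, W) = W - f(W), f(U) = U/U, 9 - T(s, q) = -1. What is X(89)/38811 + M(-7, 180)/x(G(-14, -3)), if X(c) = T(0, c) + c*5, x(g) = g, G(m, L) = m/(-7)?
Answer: 6948079/77622 ≈ 89.512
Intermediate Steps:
T(s, q) = 10 (T(s, q) = 9 - 1*(-1) = 9 + 1 = 10)
f(U) = 1
G(m, L) = -m/7 (G(m, L) = m*(-⅐) = -m/7)
M(u, W) = -1 + W (M(u, W) = W - 1*1 = W - 1 = -1 + W)
X(c) = 10 + 5*c (X(c) = 10 + c*5 = 10 + 5*c)
X(89)/38811 + M(-7, 180)/x(G(-14, -3)) = (10 + 5*89)/38811 + (-1 + 180)/((-⅐*(-14))) = (10 + 445)*(1/38811) + 179/2 = 455*(1/38811) + 179*(½) = 455/38811 + 179/2 = 6948079/77622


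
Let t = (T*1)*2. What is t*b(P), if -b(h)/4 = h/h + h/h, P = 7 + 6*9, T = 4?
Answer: -64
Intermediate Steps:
P = 61 (P = 7 + 54 = 61)
t = 8 (t = (4*1)*2 = 4*2 = 8)
b(h) = -8 (b(h) = -4*(h/h + h/h) = -4*(1 + 1) = -4*2 = -8)
t*b(P) = 8*(-8) = -64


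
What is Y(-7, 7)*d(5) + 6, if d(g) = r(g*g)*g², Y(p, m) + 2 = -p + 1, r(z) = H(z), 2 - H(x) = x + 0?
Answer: -3444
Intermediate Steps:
H(x) = 2 - x (H(x) = 2 - (x + 0) = 2 - x)
r(z) = 2 - z
Y(p, m) = -1 - p (Y(p, m) = -2 + (-p + 1) = -2 + (1 - p) = -1 - p)
d(g) = g²*(2 - g²) (d(g) = (2 - g*g)*g² = (2 - g²)*g² = g²*(2 - g²))
Y(-7, 7)*d(5) + 6 = (-1 - 1*(-7))*(5²*(2 - 1*5²)) + 6 = (-1 + 7)*(25*(2 - 1*25)) + 6 = 6*(25*(2 - 25)) + 6 = 6*(25*(-23)) + 6 = 6*(-575) + 6 = -3450 + 6 = -3444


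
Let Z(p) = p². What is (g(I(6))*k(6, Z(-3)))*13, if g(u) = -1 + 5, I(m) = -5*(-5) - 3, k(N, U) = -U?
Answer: -468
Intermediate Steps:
I(m) = 22 (I(m) = 25 - 3 = 22)
g(u) = 4
(g(I(6))*k(6, Z(-3)))*13 = (4*(-1*(-3)²))*13 = (4*(-1*9))*13 = (4*(-9))*13 = -36*13 = -468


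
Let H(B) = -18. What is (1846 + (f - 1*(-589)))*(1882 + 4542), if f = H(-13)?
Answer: 15526808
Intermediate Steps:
f = -18
(1846 + (f - 1*(-589)))*(1882 + 4542) = (1846 + (-18 - 1*(-589)))*(1882 + 4542) = (1846 + (-18 + 589))*6424 = (1846 + 571)*6424 = 2417*6424 = 15526808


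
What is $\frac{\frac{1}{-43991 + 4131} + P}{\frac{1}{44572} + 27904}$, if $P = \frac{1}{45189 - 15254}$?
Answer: $\frac{4423771}{14840384126023099} \approx 2.9809 \cdot 10^{-10}$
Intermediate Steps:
$P = \frac{1}{29935} \approx 3.3406 \cdot 10^{-5}$
$\frac{\frac{1}{-43991 + 4131} + P}{\frac{1}{44572} + 27904} = \frac{\frac{1}{-43991 + 4131} + \frac{1}{29935}}{\frac{1}{44572} + 27904} = \frac{\frac{1}{-39860} + \frac{1}{29935}}{\frac{1}{44572} + 27904} = \frac{- \frac{1}{39860} + \frac{1}{29935}}{\frac{1243737089}{44572}} = \frac{397}{47728364} \cdot \frac{44572}{1243737089} = \frac{4423771}{14840384126023099}$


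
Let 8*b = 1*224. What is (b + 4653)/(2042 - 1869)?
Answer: 4681/173 ≈ 27.058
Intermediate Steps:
b = 28 (b = (1*224)/8 = (⅛)*224 = 28)
(b + 4653)/(2042 - 1869) = (28 + 4653)/(2042 - 1869) = 4681/173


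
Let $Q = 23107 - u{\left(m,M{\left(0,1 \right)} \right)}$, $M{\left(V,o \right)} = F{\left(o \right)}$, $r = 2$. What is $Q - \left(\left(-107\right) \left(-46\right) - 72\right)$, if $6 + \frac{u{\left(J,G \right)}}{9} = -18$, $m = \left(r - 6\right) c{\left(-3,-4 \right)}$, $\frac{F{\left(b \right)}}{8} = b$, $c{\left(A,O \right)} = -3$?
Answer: $18473$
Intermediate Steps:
$F{\left(b \right)} = 8 b$
$M{\left(V,o \right)} = 8 o$
$m = 12$ ($m = \left(2 - 6\right) \left(-3\right) = \left(-4\right) \left(-3\right) = 12$)
$u{\left(J,G \right)} = -216$ ($u{\left(J,G \right)} = -54 + 9 \left(-18\right) = -54 - 162 = -216$)
$Q = 23323$ ($Q = 23107 - -216 = 23107 + 216 = 23323$)
$Q - \left(\left(-107\right) \left(-46\right) - 72\right) = 23323 - \left(\left(-107\right) \left(-46\right) - 72\right) = 23323 - \left(4922 - 72\right) = 23323 - 4850 = 18473$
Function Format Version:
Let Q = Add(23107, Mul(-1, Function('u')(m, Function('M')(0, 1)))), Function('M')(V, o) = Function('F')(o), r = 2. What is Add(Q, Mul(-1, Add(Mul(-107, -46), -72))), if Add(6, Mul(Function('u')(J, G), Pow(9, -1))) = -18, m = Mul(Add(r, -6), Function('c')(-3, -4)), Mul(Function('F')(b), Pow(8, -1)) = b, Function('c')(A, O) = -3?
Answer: 18473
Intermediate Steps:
Function('F')(b) = Mul(8, b)
Function('M')(V, o) = Mul(8, o)
m = 12 (m = Mul(Add(2, -6), -3) = Mul(-4, -3) = 12)
Function('u')(J, G) = -216 (Function('u')(J, G) = Add(-54, Mul(9, -18)) = Add(-54, -162) = -216)
Q = 23323 (Q = Add(23107, Mul(-1, -216)) = Add(23107, 216) = 23323)
Add(Q, Mul(-1, Add(Mul(-107, -46), -72))) = Add(23323, Mul(-1, Add(Mul(-107, -46), -72))) = Add(23323, Mul(-1, Add(4922, -72))) = Add(23323, Mul(-1, 4850)) = Add(23323, -4850) = 18473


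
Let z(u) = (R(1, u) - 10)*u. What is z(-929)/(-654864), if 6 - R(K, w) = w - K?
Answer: 430127/327432 ≈ 1.3136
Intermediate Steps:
R(K, w) = 6 + K - w (R(K, w) = 6 - (w - K) = 6 + (K - w) = 6 + K - w)
z(u) = u*(-3 - u) (z(u) = ((6 + 1 - u) - 10)*u = ((7 - u) - 10)*u = (-3 - u)*u = u*(-3 - u))
z(-929)/(-654864) = -929*(-3 - 1*(-929))/(-654864) = -929*(-3 + 929)*(-1/654864) = -929*926*(-1/654864) = -860254*(-1/654864) = 430127/327432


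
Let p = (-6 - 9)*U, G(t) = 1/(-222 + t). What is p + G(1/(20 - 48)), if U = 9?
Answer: -839323/6217 ≈ -135.00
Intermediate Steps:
p = -135 (p = (-6 - 9)*9 = -15*9 = -135)
p + G(1/(20 - 48)) = -135 + 1/(-222 + 1/(20 - 48)) = -135 + 1/(-222 + 1/(-28)) = -135 + 1/(-222 - 1/28) = -135 + 1/(-6217/28) = -135 - 28/6217 = -839323/6217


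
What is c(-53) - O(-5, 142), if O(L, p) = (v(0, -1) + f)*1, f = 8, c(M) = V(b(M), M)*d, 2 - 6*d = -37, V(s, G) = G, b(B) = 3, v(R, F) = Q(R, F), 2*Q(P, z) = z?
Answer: -352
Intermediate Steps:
Q(P, z) = z/2
v(R, F) = F/2
d = 13/2 (d = 1/3 - 1/6*(-37) = 1/3 + 37/6 = 13/2 ≈ 6.5000)
c(M) = 13*M/2 (c(M) = M*(13/2) = 13*M/2)
O(L, p) = 15/2 (O(L, p) = ((1/2)*(-1) + 8)*1 = (-1/2 + 8)*1 = (15/2)*1 = 15/2)
c(-53) - O(-5, 142) = (13/2)*(-53) - 1*15/2 = -689/2 - 15/2 = -352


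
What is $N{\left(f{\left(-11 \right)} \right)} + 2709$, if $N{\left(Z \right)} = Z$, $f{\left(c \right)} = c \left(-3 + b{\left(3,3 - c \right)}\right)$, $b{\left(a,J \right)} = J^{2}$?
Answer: $586$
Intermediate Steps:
$f{\left(c \right)} = c \left(-3 + \left(3 - c\right)^{2}\right)$
$N{\left(f{\left(-11 \right)} \right)} + 2709 = - 11 \left(-3 + \left(-3 - 11\right)^{2}\right) + 2709 = - 11 \left(-3 + \left(-14\right)^{2}\right) + 2709 = - 11 \left(-3 + 196\right) + 2709 = \left(-11\right) 193 + 2709 = -2123 + 2709 = 586$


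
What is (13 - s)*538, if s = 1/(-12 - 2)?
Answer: 49227/7 ≈ 7032.4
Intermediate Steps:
s = -1/14 (s = 1/(-14) = -1/14 ≈ -0.071429)
(13 - s)*538 = (13 - 1*(-1/14))*538 = (13 + 1/14)*538 = (183/14)*538 = 49227/7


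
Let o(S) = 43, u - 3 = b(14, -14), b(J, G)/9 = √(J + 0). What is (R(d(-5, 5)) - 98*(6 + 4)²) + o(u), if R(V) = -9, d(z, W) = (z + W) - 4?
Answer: -9766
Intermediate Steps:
b(J, G) = 9*√J (b(J, G) = 9*√(J + 0) = 9*√J)
d(z, W) = -4 + W + z (d(z, W) = (W + z) - 4 = -4 + W + z)
u = 3 + 9*√14 ≈ 36.675
(R(d(-5, 5)) - 98*(6 + 4)²) + o(u) = (-9 - 98*(6 + 4)²) + 43 = (-9 - 98*10²) + 43 = (-9 - 98*100) + 43 = (-9 - 9800) + 43 = -9809 + 43 = -9766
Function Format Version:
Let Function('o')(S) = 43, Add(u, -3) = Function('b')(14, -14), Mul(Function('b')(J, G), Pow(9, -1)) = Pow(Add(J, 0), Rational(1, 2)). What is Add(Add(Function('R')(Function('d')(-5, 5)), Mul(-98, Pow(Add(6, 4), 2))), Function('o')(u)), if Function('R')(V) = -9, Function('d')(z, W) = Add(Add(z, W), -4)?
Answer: -9766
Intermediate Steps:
Function('b')(J, G) = Mul(9, Pow(J, Rational(1, 2))) (Function('b')(J, G) = Mul(9, Pow(Add(J, 0), Rational(1, 2))) = Mul(9, Pow(J, Rational(1, 2))))
Function('d')(z, W) = Add(-4, W, z) (Function('d')(z, W) = Add(Add(W, z), -4) = Add(-4, W, z))
u = Add(3, Mul(9, Pow(14, Rational(1, 2)))) ≈ 36.675
Add(Add(Function('R')(Function('d')(-5, 5)), Mul(-98, Pow(Add(6, 4), 2))), Function('o')(u)) = Add(Add(-9, Mul(-98, Pow(Add(6, 4), 2))), 43) = Add(Add(-9, Mul(-98, Pow(10, 2))), 43) = Add(Add(-9, Mul(-98, 100)), 43) = Add(Add(-9, -9800), 43) = Add(-9809, 43) = -9766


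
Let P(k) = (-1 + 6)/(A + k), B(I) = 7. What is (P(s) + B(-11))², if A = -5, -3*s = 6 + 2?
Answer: 21316/529 ≈ 40.295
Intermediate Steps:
s = -8/3 (s = -(6 + 2)/3 = -⅓*8 = -8/3 ≈ -2.6667)
P(k) = 5/(-5 + k) (P(k) = (-1 + 6)/(-5 + k) = 5/(-5 + k))
(P(s) + B(-11))² = (5/(-5 - 8/3) + 7)² = (5/(-23/3) + 7)² = (5*(-3/23) + 7)² = (-15/23 + 7)² = (146/23)² = 21316/529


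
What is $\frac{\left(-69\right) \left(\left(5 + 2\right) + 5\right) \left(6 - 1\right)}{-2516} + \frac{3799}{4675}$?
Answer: $\frac{425188}{172975} \approx 2.4581$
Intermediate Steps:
$\frac{\left(-69\right) \left(\left(5 + 2\right) + 5\right) \left(6 - 1\right)}{-2516} + \frac{3799}{4675} = - 69 \left(7 + 5\right) 5 \left(- \frac{1}{2516}\right) + 3799 \cdot \frac{1}{4675} = - 69 \cdot 12 \cdot 5 \left(- \frac{1}{2516}\right) + \frac{3799}{4675} = \left(-69\right) 60 \left(- \frac{1}{2516}\right) + \frac{3799}{4675} = \left(-4140\right) \left(- \frac{1}{2516}\right) + \frac{3799}{4675} = \frac{1035}{629} + \frac{3799}{4675} = \frac{425188}{172975}$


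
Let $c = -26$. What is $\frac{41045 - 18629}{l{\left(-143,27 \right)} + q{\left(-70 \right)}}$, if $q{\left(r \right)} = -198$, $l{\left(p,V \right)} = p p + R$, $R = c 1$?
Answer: $\frac{22416}{20225} \approx 1.1083$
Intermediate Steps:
$R = -26$ ($R = \left(-26\right) 1 = -26$)
$l{\left(p,V \right)} = -26 + p^{2}$ ($l{\left(p,V \right)} = p p - 26 = p^{2} - 26 = -26 + p^{2}$)
$\frac{41045 - 18629}{l{\left(-143,27 \right)} + q{\left(-70 \right)}} = \frac{41045 - 18629}{\left(-26 + \left(-143\right)^{2}\right) - 198} = \frac{22416}{\left(-26 + 20449\right) - 198} = \frac{22416}{20423 - 198} = \frac{22416}{20225}$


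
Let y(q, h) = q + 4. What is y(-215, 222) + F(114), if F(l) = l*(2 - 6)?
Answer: -667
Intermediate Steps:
y(q, h) = 4 + q
F(l) = -4*l (F(l) = l*(-4) = -4*l)
y(-215, 222) + F(114) = (4 - 215) - 4*114 = -211 - 456 = -667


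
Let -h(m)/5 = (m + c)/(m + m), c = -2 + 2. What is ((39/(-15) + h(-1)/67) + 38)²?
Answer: 561358249/448900 ≈ 1250.5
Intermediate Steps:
c = 0
h(m) = -5/2 (h(m) = -5*(m + 0)/(m + m) = -5*m/(2*m) = -5*m*1/(2*m) = -5*½ = -5/2)
((39/(-15) + h(-1)/67) + 38)² = ((39/(-15) - 5/2/67) + 38)² = ((39*(-1/15) - 5/2*1/67) + 38)² = ((-13/5 - 5/134) + 38)² = (-1767/670 + 38)² = (23693/670)² = 561358249/448900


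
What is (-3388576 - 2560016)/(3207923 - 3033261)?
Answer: -2974296/87331 ≈ -34.058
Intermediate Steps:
(-3388576 - 2560016)/(3207923 - 3033261) = -5948592/174662 = -5948592*1/174662 = -2974296/87331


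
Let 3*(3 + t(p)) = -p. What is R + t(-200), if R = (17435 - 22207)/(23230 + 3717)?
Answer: 5132561/80841 ≈ 63.490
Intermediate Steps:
t(p) = -3 - p/3 (t(p) = -3 + (-p)/3 = -3 - p/3)
R = -4772/26947 ≈ -0.17709
R + t(-200) = -4772/26947 + (-3 - ⅓*(-200)) = -4772/26947 + (-3 + 200/3) = -4772/26947 + 191/3 = 5132561/80841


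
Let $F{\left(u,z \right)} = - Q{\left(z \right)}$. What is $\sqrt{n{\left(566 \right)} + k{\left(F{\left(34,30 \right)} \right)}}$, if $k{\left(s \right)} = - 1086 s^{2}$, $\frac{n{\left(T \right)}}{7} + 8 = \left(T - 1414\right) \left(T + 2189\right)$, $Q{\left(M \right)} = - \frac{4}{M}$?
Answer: $\frac{8 i \sqrt{57493671}}{15} \approx 4044.0 i$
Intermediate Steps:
$n{\left(T \right)} = -56 + 7 \left(-1414 + T\right) \left(2189 + T\right)$ ($n{\left(T \right)} = -56 + 7 \left(T - 1414\right) \left(T + 2189\right) = -56 + 7 \left(-1414 + T\right) \left(2189 + T\right)$)
$F{\left(u,z \right)} = \frac{4}{z}$ ($F{\left(u,z \right)} = - \frac{-4}{z} = \frac{4}{z}$)
$\sqrt{n{\left(566 \right)} + k{\left(F{\left(34,30 \right)} \right)}} = \sqrt{\left(-21666778 + 7 \cdot 566^{2} + 5425 \cdot 566\right) - 1086 \left(\frac{4}{30}\right)^{2}} = \sqrt{\left(-21666778 + 7 \cdot 320356 + 3070550\right) - 1086 \left(4 \cdot \frac{1}{30}\right)^{2}} = \sqrt{\left(-21666778 + 2242492 + 3070550\right) - 1086 \left(\frac{2}{15}\right)^{2}} = \sqrt{-16353736 - \frac{1448}{75}} = \sqrt{- \frac{1226531648}{75}} = \frac{8 i \sqrt{57493671}}{15}$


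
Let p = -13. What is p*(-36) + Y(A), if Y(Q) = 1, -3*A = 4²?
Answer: 469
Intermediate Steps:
A = -16/3 (A = -⅓*4² = -⅓*16 = -16/3 ≈ -5.3333)
p*(-36) + Y(A) = -13*(-36) + 1 = 468 + 1 = 469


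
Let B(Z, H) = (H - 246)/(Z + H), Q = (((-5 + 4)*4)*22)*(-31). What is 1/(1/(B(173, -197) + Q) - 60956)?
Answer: -65915/4017914716 ≈ -1.6405e-5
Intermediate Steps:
Q = 2728 (Q = (-1*4*22)*(-31) = -4*22*(-31) = -88*(-31) = 2728)
B(Z, H) = (-246 + H)/(H + Z)
1/(1/(B(173, -197) + Q) - 60956) = 1/(1/((-246 - 197)/(-197 + 173) + 2728) - 60956) = 1/(1/(-443/(-24) + 2728) - 60956) = 1/(1/(-1/24*(-443) + 2728) - 60956) = 1/(1/(443/24 + 2728) - 60956) = 1/(1/(65915/24) - 60956) = 1/(24/65915 - 60956) = 1/(-4017914716/65915) = -65915/4017914716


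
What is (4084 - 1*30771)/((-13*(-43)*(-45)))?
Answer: 26687/25155 ≈ 1.0609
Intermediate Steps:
(4084 - 1*30771)/((-13*(-43)*(-45))) = (4084 - 30771)/((559*(-45))) = -26687/(-25155) = -26687*(-1/25155) = 26687/25155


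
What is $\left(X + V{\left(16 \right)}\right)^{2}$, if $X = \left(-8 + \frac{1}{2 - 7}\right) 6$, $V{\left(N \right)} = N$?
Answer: $\frac{27556}{25} \approx 1102.2$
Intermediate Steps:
$X = - \frac{246}{5}$ ($X = \left(-8 + \frac{1}{-5}\right) 6 = \left(-8 - \frac{1}{5}\right) 6 = \left(- \frac{41}{5}\right) 6 = - \frac{246}{5} \approx -49.2$)
$\left(X + V{\left(16 \right)}\right)^{2} = \left(- \frac{246}{5} + 16\right)^{2} = \left(- \frac{166}{5}\right)^{2} = \frac{27556}{25}$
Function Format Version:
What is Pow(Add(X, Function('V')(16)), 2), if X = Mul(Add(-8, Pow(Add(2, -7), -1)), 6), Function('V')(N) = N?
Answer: Rational(27556, 25) ≈ 1102.2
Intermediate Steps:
X = Rational(-246, 5) (X = Mul(Add(-8, Pow(-5, -1)), 6) = Mul(Add(-8, Rational(-1, 5)), 6) = Mul(Rational(-41, 5), 6) = Rational(-246, 5) ≈ -49.200)
Pow(Add(X, Function('V')(16)), 2) = Pow(Add(Rational(-246, 5), 16), 2) = Pow(Rational(-166, 5), 2) = Rational(27556, 25)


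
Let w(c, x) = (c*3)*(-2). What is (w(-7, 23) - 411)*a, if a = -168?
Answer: 61992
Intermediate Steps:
w(c, x) = -6*c (w(c, x) = (3*c)*(-2) = -6*c)
(w(-7, 23) - 411)*a = (-6*(-7) - 411)*(-168) = (42 - 411)*(-168) = -369*(-168) = 61992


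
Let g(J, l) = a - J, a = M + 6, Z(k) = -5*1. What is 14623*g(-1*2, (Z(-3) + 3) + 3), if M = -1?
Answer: 102361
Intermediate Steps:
Z(k) = -5
a = 5 (a = -1 + 6 = 5)
g(J, l) = 5 - J
14623*g(-1*2, (Z(-3) + 3) + 3) = 14623*(5 - (-1)*2) = 14623*(5 - 1*(-2)) = 14623*(5 + 2) = 14623*7 = 102361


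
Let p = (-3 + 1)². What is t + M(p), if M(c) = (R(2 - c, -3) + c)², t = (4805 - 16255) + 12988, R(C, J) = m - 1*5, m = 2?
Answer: 1539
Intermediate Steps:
p = 4 (p = (-2)² = 4)
R(C, J) = -3 (R(C, J) = 2 - 1*5 = 2 - 5 = -3)
t = 1538 (t = -11450 + 12988 = 1538)
M(c) = (-3 + c)²
t + M(p) = 1538 + (-3 + 4)² = 1538 + 1² = 1538 + 1 = 1539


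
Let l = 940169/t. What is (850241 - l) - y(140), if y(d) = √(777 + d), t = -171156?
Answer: 145524788765/171156 - √917 ≈ 8.5022e+5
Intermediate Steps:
l = -940169/171156 (l = 940169/(-171156) = 940169*(-1/171156) = -940169/171156 ≈ -5.4930)
(850241 - l) - y(140) = (850241 - 1*(-940169/171156)) - √(777 + 140) = (850241 + 940169/171156) - √917 = 145524788765/171156 - √917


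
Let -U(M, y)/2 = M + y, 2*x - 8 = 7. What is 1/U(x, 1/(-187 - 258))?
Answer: -445/6673 ≈ -0.066687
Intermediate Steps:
x = 15/2 (x = 4 + (½)*7 = 4 + 7/2 = 15/2 ≈ 7.5000)
U(M, y) = -2*M - 2*y (U(M, y) = -2*(M + y) = -2*M - 2*y)
1/U(x, 1/(-187 - 258)) = 1/(-2*15/2 - 2/(-187 - 258)) = 1/(-15 - 2/(-445)) = 1/(-15 - 2*(-1/445)) = 1/(-15 + 2/445) = 1/(-6673/445) = -445/6673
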